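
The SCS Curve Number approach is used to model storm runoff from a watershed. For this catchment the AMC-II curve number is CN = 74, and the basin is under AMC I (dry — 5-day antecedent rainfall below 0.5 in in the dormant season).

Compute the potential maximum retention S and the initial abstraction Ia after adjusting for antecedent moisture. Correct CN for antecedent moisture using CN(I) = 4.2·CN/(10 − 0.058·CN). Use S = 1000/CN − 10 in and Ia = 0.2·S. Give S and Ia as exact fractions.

Dry (AMC I): CN(I) = 4.2·74/(10 − 0.058·74) = (1554/5)/(1427/250) = 77700/1427 ≈ 54.450
Max retention: S = 1000/(77700/1427) − 10 = 6500/777 in (≈ 8.366 in)
Ia = 0.2S: 0.2·8.366 = 1.673 in (exactly 1300/777)

S = 6500/777 in ≈ 8.366 in; Ia = 1300/777 in ≈ 1.673 in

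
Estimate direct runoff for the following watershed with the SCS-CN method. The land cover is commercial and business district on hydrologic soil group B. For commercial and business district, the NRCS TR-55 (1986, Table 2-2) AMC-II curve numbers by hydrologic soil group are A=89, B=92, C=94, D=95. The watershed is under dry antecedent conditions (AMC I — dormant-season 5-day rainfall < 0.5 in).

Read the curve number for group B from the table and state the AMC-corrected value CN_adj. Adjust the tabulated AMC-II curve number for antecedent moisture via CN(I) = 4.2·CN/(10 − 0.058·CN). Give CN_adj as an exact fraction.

NRCS table: commercial and business district, soil group B → CN(II) = 92
Adjust CN=92 to AMC I: 4.2·92/(10 − 0.058·92) → (1932/5) ÷ (583/125) = 48300/583 ≈ 82.847

CN_adj = 48300/583 ≈ 82.847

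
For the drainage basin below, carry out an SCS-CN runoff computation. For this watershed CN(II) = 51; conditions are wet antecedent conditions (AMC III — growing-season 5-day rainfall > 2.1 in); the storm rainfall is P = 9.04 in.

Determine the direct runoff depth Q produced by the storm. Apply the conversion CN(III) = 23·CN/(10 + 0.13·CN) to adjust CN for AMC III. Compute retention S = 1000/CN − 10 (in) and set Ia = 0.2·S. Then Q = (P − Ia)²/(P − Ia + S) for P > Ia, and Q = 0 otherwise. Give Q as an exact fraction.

Wet (AMC III): CN(III) = 23·51/(10 + 0.13·51) = 1173/(1663/100) = 117300/1663 ≈ 70.535
Retention S: 1000/CN − 10 with CN=70.535 → S = 4900/1173 ≈ 4.177 in
Ia = 0.2S: 0.2·4.177 = 0.835 in (exactly 980/1173)
Since P=9.040 > Ia=0.835: effective rainfall P−Ia = 240598/29325 in
Q = (240598/29325)²/((240598/29325) + 4900/1173) = (57887397604/859955625)/(363098/29325) = 28943698802/5323924425 in ≈ 5.437 in

Q = 28943698802/5323924425 in ≈ 5.437 in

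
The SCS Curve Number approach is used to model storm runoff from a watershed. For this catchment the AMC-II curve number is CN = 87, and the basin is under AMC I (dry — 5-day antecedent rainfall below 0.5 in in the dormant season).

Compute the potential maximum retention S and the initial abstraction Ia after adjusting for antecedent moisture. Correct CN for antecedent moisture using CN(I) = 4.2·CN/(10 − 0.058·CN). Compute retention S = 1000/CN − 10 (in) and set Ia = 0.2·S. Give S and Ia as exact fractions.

Adjust CN=87 to AMC I: 4.2·87/(10 − 0.058·87) → (1827/5) ÷ (2477/500) = 182700/2477 ≈ 73.759
S = 1000/(182700/2477) − 10 = 6500/1827 in ≈ 3.558 in
Initial abstraction Ia = S/5 = (6500/1827)/5 = 1300/1827 ≈ 0.712 in

S = 6500/1827 in ≈ 3.558 in; Ia = 1300/1827 in ≈ 0.712 in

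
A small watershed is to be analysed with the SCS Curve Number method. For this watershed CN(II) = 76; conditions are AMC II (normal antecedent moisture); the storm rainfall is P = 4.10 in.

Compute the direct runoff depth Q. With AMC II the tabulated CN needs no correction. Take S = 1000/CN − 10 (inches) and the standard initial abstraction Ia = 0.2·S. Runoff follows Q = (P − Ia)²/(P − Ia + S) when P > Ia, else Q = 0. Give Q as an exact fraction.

Q = 434281/239210 in ≈ 1.815 in

CN(II) = 76; AMC II needs no correction.
Retention S: 1000/CN − 10 with CN=76.000 → S = 60/19 ≈ 3.158 in
Ia = 0.2S: 0.2·3.158 = 0.632 in (exactly 12/19)
Excess rainfall: 4.100 − 0.632 = 3.468 in; P > Ia so Q > 0
Q = (659/190)²/((659/190) + 60/19) = (434281/36100)/(1259/190) = 434281/239210 in ≈ 1.815 in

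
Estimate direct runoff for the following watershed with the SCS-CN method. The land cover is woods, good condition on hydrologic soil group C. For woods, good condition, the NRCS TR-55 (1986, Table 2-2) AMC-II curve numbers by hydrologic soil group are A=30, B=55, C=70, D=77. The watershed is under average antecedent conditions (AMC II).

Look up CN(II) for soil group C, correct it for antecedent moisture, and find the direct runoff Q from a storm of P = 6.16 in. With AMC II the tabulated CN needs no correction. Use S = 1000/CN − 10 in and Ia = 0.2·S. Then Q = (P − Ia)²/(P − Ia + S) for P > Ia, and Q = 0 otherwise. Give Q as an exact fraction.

NRCS table: woods, good condition, soil group C → CN(II) = 70
AMC II — tabulated CN = 70 applies directly.
S = 1000/70 − 10 = 30/7 in ≈ 4.286 in
Initial abstraction Ia = S/5 = (30/7)/5 = 6/7 ≈ 0.857 in
Excess rainfall: 6.160 − 0.857 = 5.303 in; P > Ia so Q > 0
Q: (928/175)² ÷ (1678/175) = 430592/146825 in (≈ 2.933 in)

Q = 430592/146825 in ≈ 2.933 in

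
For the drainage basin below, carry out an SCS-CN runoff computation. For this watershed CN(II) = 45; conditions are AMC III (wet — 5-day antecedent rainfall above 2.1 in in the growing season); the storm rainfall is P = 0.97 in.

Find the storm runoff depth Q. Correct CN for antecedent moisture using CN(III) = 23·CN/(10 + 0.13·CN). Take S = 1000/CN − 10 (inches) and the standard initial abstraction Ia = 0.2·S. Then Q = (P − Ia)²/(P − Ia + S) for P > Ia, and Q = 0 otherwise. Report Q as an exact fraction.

CN(III) from CN(II)=45: (23·45)/(10 + 0.13·45) = 20700/317 ≈ 65.300
S = 1000/(20700/317) − 10 = 1100/207 in ≈ 5.314 in
Ia = 0.2·(1100/207) = 220/207 in ≈ 1.063 in
P = 0.970 ≤ Ia = 1.063 in: entire storm abstracted, Q = 0.

Q = 0 in ≈ 0.000 in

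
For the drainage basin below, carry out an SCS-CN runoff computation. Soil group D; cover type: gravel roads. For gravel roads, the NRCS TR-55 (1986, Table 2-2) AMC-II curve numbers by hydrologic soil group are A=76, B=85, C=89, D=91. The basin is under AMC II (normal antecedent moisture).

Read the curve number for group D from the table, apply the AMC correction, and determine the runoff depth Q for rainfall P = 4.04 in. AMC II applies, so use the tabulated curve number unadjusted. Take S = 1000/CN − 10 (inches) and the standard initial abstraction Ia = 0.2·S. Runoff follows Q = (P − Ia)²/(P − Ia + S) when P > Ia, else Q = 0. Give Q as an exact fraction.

Q = 76405081/25004525 in ≈ 3.056 in

NRCS table: gravel roads, soil group D → CN(II) = 91
AMC II — tabulated CN = 91 applies directly.
S = 1000/91 − 10 = 90/91 in ≈ 0.989 in
Ia = 0.2·(90/91) = 18/91 in ≈ 0.198 in
Excess rainfall: 4.040 − 0.198 = 3.842 in; P > Ia so Q > 0
Q = (8741/2275)²/((8741/2275) + 90/91) = (76405081/5175625)/(10991/2275) = 76405081/25004525 in ≈ 3.056 in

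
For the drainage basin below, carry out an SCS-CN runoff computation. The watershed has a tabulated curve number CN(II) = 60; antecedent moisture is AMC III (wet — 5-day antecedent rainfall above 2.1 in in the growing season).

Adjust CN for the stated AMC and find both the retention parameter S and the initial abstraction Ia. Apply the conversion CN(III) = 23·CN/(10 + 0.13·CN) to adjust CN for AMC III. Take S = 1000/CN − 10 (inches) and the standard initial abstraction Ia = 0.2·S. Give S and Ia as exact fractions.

S = 200/69 in ≈ 2.899 in; Ia = 40/69 in ≈ 0.580 in

CN(III) from CN(II)=60: (23·60)/(10 + 0.13·60) = 6900/89 ≈ 77.528
S = 1000/(6900/89) − 10 = 200/69 in ≈ 2.899 in
Initial abstraction Ia = S/5 = (200/69)/5 = 40/69 ≈ 0.580 in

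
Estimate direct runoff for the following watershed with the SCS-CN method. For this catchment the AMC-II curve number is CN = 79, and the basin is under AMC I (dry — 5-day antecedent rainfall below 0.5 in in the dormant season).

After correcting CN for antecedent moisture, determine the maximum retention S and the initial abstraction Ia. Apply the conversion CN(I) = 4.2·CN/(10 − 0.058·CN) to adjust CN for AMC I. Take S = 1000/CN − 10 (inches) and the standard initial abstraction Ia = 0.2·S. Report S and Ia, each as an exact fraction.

S = 500/79 in ≈ 6.329 in; Ia = 100/79 in ≈ 1.266 in

CN(I) from CN(II)=79: (4.2·79)/(10 − 0.058·79) = 7900/129 ≈ 61.240
S = 1000/(7900/129) − 10 = 500/79 in ≈ 6.329 in
Ia = 0.2S: 0.2·6.329 = 1.266 in (exactly 100/79)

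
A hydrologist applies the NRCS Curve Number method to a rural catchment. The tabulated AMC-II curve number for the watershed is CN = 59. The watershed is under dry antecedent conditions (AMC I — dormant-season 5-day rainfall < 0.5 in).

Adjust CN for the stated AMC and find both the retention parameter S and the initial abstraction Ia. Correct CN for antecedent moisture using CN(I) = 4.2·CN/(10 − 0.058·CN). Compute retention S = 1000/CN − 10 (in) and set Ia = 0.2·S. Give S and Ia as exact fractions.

Dry (AMC I): CN(I) = 4.2·59/(10 − 0.058·59) = (1239/5)/(3289/500) = 123900/3289 ≈ 37.671
S = 1000/(123900/3289) − 10 = 20500/1239 in ≈ 16.546 in
Initial abstraction Ia = S/5 = (20500/1239)/5 = 4100/1239 ≈ 3.309 in

S = 20500/1239 in ≈ 16.546 in; Ia = 4100/1239 in ≈ 3.309 in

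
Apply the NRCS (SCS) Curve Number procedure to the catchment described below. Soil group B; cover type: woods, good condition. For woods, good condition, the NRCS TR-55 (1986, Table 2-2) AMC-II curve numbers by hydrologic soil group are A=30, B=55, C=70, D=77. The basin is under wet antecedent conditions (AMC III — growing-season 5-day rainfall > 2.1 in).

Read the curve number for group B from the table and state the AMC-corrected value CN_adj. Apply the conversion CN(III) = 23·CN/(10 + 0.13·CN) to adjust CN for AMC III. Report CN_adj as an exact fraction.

CN_adj = 25300/343 ≈ 73.761

NRCS table: woods, good condition, soil group B → CN(II) = 55
Wet (AMC III): CN(III) = 23·55/(10 + 0.13·55) = 1265/(343/20) = 25300/343 ≈ 73.761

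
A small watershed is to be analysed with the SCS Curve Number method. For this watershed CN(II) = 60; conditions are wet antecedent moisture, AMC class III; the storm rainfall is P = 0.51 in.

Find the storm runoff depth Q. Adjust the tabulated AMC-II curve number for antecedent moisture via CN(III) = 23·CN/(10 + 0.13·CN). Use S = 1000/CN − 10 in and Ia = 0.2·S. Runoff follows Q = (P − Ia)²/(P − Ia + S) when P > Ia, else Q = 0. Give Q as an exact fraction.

Q = 0 in ≈ 0.000 in

Wet (AMC III): CN(III) = 23·60/(10 + 0.13·60) = 1380/(89/5) = 6900/89 ≈ 77.528
Retention S: 1000/CN − 10 with CN=77.528 → S = 200/69 ≈ 2.899 in
Ia = 0.2·(200/69) = 40/69 in ≈ 0.580 in
P = 0.510 ≤ Ia = 0.580 in: entire storm abstracted, Q = 0.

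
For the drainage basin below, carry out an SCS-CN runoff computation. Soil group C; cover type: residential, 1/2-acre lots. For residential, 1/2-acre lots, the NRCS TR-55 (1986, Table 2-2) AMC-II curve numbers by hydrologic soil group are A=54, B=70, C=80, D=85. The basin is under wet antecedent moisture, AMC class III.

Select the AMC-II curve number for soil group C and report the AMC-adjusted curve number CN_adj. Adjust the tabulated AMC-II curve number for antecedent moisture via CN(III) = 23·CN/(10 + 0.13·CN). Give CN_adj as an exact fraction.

NRCS table: residential, 1/2-acre lots, soil group C → CN(II) = 80
Wet (AMC III): CN(III) = 23·80/(10 + 0.13·80) = 1840/(102/5) = 4600/51 ≈ 90.196

CN_adj = 4600/51 ≈ 90.196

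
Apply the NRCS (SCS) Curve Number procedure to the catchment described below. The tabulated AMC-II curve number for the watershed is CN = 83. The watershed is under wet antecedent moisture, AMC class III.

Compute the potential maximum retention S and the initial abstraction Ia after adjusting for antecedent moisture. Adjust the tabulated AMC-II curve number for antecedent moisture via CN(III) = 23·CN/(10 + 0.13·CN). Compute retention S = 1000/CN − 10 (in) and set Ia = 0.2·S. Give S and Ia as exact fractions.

S = 1700/1909 in ≈ 0.891 in; Ia = 340/1909 in ≈ 0.178 in

Adjust CN=83 to AMC III: 23·83/(10 + 0.13·83) → 1909 ÷ (2079/100) = 190900/2079 ≈ 91.823
Retention S: 1000/CN − 10 with CN=91.823 → S = 1700/1909 ≈ 0.891 in
Initial abstraction Ia = S/5 = (1700/1909)/5 = 340/1909 ≈ 0.178 in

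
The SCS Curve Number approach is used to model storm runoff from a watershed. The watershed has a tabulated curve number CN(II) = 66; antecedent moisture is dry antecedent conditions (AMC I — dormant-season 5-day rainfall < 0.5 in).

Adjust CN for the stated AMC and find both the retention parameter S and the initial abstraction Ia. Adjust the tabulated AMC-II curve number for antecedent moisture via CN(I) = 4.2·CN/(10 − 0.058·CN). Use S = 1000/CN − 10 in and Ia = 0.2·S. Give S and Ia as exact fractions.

Adjust CN=66 to AMC I: 4.2·66/(10 − 0.058·66) → (1386/5) ÷ (1543/250) = 69300/1543 ≈ 44.913
Retention S: 1000/CN − 10 with CN=44.913 → S = 8500/693 ≈ 12.266 in
Ia = 0.2·(8500/693) = 1700/693 in ≈ 2.453 in

S = 8500/693 in ≈ 12.266 in; Ia = 1700/693 in ≈ 2.453 in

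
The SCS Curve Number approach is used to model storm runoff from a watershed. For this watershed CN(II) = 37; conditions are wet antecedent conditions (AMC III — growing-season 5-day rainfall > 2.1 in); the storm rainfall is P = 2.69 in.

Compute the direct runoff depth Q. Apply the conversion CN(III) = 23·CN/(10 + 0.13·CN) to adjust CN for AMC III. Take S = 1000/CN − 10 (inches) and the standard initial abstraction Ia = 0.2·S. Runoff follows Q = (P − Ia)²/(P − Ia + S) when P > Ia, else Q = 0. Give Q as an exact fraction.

Adjust CN=37 to AMC III: 23·37/(10 + 0.13·37) → 851 ÷ (1481/100) = 85100/1481 ≈ 57.461
Max retention: S = 1000/(85100/1481) − 10 = 6300/851 in (≈ 7.403 in)
Ia = 0.2S: 0.2·7.403 = 1.481 in (exactly 1260/851)
P − Ia = 2.690 − 1.481 = 102919/85100 ≈ 1.209 in (> 0, runoff occurs)
Q: (102919/85100)² ÷ (732919/85100) = 10592320561/62371406900 in (≈ 0.170 in)

Q = 10592320561/62371406900 in ≈ 0.170 in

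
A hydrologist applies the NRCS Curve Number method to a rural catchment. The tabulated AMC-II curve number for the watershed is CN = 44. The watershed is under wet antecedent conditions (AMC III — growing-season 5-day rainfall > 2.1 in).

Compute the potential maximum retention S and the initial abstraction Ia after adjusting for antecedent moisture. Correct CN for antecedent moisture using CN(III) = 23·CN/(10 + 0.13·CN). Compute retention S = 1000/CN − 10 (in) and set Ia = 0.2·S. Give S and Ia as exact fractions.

Adjust CN=44 to AMC III: 23·44/(10 + 0.13·44) → 1012 ÷ (393/25) = 25300/393 ≈ 64.377
Max retention: S = 1000/(25300/393) − 10 = 1400/253 in (≈ 5.534 in)
Ia = 0.2·(1400/253) = 280/253 in ≈ 1.107 in

S = 1400/253 in ≈ 5.534 in; Ia = 280/253 in ≈ 1.107 in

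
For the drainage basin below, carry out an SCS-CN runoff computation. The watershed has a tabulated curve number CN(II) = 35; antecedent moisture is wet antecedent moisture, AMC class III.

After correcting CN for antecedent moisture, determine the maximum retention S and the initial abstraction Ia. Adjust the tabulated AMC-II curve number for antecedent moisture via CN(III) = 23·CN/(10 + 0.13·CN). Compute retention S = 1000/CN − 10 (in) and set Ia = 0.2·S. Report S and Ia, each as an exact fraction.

Wet (AMC III): CN(III) = 23·35/(10 + 0.13·35) = 805/(291/20) = 16100/291 ≈ 55.326
S = 1000/(16100/291) − 10 = 1300/161 in ≈ 8.075 in
Initial abstraction Ia = S/5 = (1300/161)/5 = 260/161 ≈ 1.615 in

S = 1300/161 in ≈ 8.075 in; Ia = 260/161 in ≈ 1.615 in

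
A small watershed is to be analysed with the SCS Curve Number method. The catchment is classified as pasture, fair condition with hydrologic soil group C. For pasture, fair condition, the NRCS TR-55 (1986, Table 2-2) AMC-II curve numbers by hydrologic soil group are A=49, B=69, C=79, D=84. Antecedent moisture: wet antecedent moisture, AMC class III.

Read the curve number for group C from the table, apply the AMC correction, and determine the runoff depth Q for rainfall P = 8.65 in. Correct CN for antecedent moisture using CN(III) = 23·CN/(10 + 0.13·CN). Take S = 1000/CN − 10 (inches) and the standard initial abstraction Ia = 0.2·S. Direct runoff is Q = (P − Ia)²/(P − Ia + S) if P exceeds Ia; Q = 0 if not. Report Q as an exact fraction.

Q = 93599895481/12644175940 in ≈ 7.403 in

NRCS table: pasture, fair condition, soil group C → CN(II) = 79
CN(III) from CN(II)=79: (23·79)/(10 + 0.13·79) = 181700/2027 ≈ 89.640
S = 1000/(181700/2027) − 10 = 2100/1817 in ≈ 1.156 in
Ia = 0.2S: 0.2·1.156 = 0.231 in (exactly 420/1817)
P − Ia = 8.650 − 0.231 = 305941/36340 ≈ 8.419 in (> 0, runoff occurs)
Q: (305941/36340)² ÷ (347941/36340) = 93599895481/12644175940 in (≈ 7.403 in)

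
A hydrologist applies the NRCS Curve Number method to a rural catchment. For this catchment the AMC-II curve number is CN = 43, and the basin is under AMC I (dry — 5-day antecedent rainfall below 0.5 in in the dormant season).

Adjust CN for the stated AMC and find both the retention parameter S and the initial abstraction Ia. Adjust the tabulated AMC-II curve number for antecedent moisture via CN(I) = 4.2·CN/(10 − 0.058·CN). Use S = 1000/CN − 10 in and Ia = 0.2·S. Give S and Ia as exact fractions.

Dry (AMC I): CN(I) = 4.2·43/(10 − 0.058·43) = (903/5)/(3753/500) = 30100/1251 ≈ 24.061
Retention S: 1000/CN − 10 with CN=24.061 → S = 9500/301 ≈ 31.561 in
Ia = 0.2S: 0.2·31.561 = 6.312 in (exactly 1900/301)

S = 9500/301 in ≈ 31.561 in; Ia = 1900/301 in ≈ 6.312 in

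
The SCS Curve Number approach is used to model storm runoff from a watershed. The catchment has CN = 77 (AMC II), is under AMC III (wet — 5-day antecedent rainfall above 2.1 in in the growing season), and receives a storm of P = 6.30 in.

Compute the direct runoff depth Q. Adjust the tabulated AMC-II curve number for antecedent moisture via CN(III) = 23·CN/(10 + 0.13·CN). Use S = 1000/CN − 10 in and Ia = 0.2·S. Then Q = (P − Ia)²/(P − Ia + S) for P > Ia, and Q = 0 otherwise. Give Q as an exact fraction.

Q = 21631801/4351270 in ≈ 4.971 in

CN(III) from CN(II)=77: (23·77)/(10 + 0.13·77) = 7700/87 ≈ 88.506
Retention S: 1000/CN − 10 with CN=88.506 → S = 100/77 ≈ 1.299 in
Ia = 0.2·(100/77) = 20/77 in ≈ 0.260 in
Since P=6.300 > Ia=0.260: effective rainfall P−Ia = 4651/770 in
Q: (4651/770)² ÷ (5651/770) = 21631801/4351270 in (≈ 4.971 in)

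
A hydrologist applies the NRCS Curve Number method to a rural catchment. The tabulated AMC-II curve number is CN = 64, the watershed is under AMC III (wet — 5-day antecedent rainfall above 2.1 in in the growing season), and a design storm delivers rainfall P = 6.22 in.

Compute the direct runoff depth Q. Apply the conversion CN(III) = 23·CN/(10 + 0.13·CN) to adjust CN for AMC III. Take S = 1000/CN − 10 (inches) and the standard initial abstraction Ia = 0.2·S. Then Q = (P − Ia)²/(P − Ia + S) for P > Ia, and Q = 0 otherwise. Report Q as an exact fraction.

Adjust CN=64 to AMC III: 23·64/(10 + 0.13·64) → 1472 ÷ (458/25) = 18400/229 ≈ 80.349
S = 1000/(18400/229) − 10 = 225/92 in ≈ 2.446 in
Ia = 0.2S: 0.2·2.446 = 0.489 in (exactly 45/92)
P − Ia = 6.220 − 0.489 = 13181/2300 ≈ 5.731 in (> 0, runoff occurs)
Q = (13181/2300)²/((13181/2300) + 225/92) = (173738761/5290000)/(9403/1150) = 173738761/43253800 in ≈ 4.017 in

Q = 173738761/43253800 in ≈ 4.017 in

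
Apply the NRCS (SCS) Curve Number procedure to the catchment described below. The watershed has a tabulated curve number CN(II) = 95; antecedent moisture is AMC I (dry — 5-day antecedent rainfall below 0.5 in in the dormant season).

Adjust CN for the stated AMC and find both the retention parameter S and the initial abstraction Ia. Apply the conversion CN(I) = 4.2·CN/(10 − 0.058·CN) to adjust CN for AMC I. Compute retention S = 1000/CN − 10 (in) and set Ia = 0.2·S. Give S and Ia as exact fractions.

S = 500/399 in ≈ 1.253 in; Ia = 100/399 in ≈ 0.251 in

Adjust CN=95 to AMC I: 4.2·95/(10 − 0.058·95) → 399 ÷ (449/100) = 39900/449 ≈ 88.864
S = 1000/(39900/449) − 10 = 500/399 in ≈ 1.253 in
Initial abstraction Ia = S/5 = (500/399)/5 = 100/399 ≈ 0.251 in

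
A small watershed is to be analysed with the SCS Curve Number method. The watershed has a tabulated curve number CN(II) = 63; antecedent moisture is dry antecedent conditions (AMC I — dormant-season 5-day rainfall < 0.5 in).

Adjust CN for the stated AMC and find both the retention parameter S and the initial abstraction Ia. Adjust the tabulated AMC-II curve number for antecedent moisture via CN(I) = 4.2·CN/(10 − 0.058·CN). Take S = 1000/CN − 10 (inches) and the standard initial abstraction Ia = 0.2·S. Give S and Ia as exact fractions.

CN(I) from CN(II)=63: (4.2·63)/(10 − 0.058·63) = 132300/3173 ≈ 41.696
Max retention: S = 1000/(132300/3173) − 10 = 18500/1323 in (≈ 13.983 in)
Ia = 0.2·(18500/1323) = 3700/1323 in ≈ 2.797 in

S = 18500/1323 in ≈ 13.983 in; Ia = 3700/1323 in ≈ 2.797 in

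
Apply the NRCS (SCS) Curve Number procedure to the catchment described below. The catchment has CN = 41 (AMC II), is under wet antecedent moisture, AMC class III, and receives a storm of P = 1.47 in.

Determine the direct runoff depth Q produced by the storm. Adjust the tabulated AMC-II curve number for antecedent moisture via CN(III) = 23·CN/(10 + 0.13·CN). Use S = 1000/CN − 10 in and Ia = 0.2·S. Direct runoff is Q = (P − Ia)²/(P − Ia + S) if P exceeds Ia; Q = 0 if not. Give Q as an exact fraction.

Q = 425225641/57581560300 in ≈ 0.007 in

Wet (AMC III): CN(III) = 23·41/(10 + 0.13·41) = 943/(1533/100) = 94300/1533 ≈ 61.513
S = 1000/(94300/1533) − 10 = 5900/943 in ≈ 6.257 in
Ia = 0.2S: 0.2·6.257 = 1.251 in (exactly 1180/943)
Since P=1.470 > Ia=1.251: effective rainfall P−Ia = 20621/94300 in
Q: (20621/94300)² ÷ (610621/94300) = 425225641/57581560300 in (≈ 0.007 in)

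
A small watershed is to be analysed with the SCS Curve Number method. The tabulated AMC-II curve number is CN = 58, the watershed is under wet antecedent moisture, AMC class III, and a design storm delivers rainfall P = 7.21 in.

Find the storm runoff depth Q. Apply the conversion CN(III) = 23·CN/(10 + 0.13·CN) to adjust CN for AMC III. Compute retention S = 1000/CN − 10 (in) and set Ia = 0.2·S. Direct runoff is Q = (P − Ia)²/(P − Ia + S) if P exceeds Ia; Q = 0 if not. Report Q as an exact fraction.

Q = 3931415401/883308100 in ≈ 4.451 in

Wet (AMC III): CN(III) = 23·58/(10 + 0.13·58) = 1334/(877/50) = 66700/877 ≈ 76.055
Max retention: S = 1000/(66700/877) − 10 = 2100/667 in (≈ 3.148 in)
Ia = 0.2·(2100/667) = 420/667 in ≈ 0.630 in
Since P=7.210 > Ia=0.630: effective rainfall P−Ia = 438907/66700 in
Q: (438907/66700)² ÷ (648907/66700) = 3931415401/883308100 in (≈ 4.451 in)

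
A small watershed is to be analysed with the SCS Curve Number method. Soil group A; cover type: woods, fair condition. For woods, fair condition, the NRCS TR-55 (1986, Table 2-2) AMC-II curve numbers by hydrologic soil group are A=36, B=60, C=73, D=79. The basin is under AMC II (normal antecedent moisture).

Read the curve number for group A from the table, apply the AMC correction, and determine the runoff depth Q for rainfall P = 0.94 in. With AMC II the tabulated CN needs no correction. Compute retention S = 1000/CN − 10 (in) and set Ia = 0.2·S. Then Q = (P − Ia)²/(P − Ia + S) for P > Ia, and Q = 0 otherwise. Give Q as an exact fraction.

Q = 0 in ≈ 0.000 in

NRCS table: woods, fair condition, soil group A → CN(II) = 36
AMC II — tabulated CN = 36 applies directly.
Retention S: 1000/CN − 10 with CN=36.000 → S = 160/9 ≈ 17.778 in
Ia = 0.2·(160/9) = 32/9 in ≈ 3.556 in
P = 0.940 ≤ Ia = 3.556 in: entire storm abstracted, Q = 0.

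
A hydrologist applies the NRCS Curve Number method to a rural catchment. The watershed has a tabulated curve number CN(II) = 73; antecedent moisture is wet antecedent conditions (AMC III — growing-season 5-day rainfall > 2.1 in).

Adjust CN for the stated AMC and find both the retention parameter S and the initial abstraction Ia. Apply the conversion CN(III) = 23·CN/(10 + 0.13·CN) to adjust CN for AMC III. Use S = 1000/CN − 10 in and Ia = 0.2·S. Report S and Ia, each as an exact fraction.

S = 2700/1679 in ≈ 1.608 in; Ia = 540/1679 in ≈ 0.322 in

Wet (AMC III): CN(III) = 23·73/(10 + 0.13·73) = 1679/(1949/100) = 167900/1949 ≈ 86.147
Max retention: S = 1000/(167900/1949) − 10 = 2700/1679 in (≈ 1.608 in)
Ia = 0.2·(2700/1679) = 540/1679 in ≈ 0.322 in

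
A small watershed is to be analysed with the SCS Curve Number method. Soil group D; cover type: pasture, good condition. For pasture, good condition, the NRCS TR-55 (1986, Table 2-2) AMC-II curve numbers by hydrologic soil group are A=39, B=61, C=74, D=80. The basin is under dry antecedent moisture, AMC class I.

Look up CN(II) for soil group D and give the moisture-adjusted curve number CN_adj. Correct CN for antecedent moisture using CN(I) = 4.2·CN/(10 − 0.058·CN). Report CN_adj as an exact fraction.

CN_adj = 4200/67 ≈ 62.687

NRCS table: pasture, good condition, soil group D → CN(II) = 80
Dry (AMC I): CN(I) = 4.2·80/(10 − 0.058·80) = 336/(134/25) = 4200/67 ≈ 62.687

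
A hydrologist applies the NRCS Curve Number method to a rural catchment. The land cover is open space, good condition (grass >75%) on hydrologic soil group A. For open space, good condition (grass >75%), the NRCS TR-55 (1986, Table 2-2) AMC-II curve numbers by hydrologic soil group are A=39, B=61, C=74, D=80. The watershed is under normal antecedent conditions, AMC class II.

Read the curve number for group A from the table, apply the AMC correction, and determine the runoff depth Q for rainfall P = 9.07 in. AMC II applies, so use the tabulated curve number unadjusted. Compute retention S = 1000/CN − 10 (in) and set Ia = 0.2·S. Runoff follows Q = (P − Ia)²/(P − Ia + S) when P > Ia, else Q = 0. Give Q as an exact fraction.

Q = 536987929/328274700 in ≈ 1.636 in

NRCS table: open space, good condition (grass >75%), soil group A → CN(II) = 39
Average conditions: CN = 39 (no AMC adjustment).
Max retention: S = 1000/39 − 10 = 610/39 in (≈ 15.641 in)
Ia = 0.2S: 0.2·15.641 = 3.128 in (exactly 122/39)
Excess rainfall: 9.070 − 3.128 = 5.942 in; P > Ia so Q > 0
Q: (23173/3900)² ÷ (84173/3900) = 536987929/328274700 in (≈ 1.636 in)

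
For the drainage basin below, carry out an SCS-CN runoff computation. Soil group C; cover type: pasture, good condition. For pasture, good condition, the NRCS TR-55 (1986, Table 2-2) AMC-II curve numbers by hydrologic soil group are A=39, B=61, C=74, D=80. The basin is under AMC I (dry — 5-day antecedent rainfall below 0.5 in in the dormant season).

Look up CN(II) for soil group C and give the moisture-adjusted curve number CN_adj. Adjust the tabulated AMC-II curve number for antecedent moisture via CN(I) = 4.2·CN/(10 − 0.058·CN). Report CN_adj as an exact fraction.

CN_adj = 77700/1427 ≈ 54.450

NRCS table: pasture, good condition, soil group C → CN(II) = 74
Adjust CN=74 to AMC I: 4.2·74/(10 − 0.058·74) → (1554/5) ÷ (1427/250) = 77700/1427 ≈ 54.450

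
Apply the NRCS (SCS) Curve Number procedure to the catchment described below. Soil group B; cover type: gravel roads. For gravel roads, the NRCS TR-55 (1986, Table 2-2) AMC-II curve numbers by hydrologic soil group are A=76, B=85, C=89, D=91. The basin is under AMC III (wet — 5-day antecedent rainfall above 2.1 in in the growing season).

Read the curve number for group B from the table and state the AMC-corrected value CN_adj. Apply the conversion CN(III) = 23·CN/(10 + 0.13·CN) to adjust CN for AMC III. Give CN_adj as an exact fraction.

CN_adj = 39100/421 ≈ 92.874

NRCS table: gravel roads, soil group B → CN(II) = 85
Adjust CN=85 to AMC III: 23·85/(10 + 0.13·85) → 1955 ÷ (421/20) = 39100/421 ≈ 92.874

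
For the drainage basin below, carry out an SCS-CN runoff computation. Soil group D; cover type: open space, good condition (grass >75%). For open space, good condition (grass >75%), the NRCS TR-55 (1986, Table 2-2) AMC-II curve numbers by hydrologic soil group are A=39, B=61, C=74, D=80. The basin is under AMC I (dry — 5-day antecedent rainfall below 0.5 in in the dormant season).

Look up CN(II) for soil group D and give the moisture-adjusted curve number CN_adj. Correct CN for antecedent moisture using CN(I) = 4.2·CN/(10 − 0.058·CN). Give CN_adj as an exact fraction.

NRCS table: open space, good condition (grass >75%), soil group D → CN(II) = 80
Dry (AMC I): CN(I) = 4.2·80/(10 − 0.058·80) = 336/(134/25) = 4200/67 ≈ 62.687

CN_adj = 4200/67 ≈ 62.687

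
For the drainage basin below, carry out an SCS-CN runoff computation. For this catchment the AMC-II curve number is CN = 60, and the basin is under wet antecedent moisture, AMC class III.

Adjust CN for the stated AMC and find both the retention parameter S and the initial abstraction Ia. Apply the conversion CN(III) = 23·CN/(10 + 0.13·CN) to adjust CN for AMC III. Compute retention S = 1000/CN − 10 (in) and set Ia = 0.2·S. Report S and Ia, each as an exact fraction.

S = 200/69 in ≈ 2.899 in; Ia = 40/69 in ≈ 0.580 in

CN(III) from CN(II)=60: (23·60)/(10 + 0.13·60) = 6900/89 ≈ 77.528
Retention S: 1000/CN − 10 with CN=77.528 → S = 200/69 ≈ 2.899 in
Ia = 0.2·(200/69) = 40/69 in ≈ 0.580 in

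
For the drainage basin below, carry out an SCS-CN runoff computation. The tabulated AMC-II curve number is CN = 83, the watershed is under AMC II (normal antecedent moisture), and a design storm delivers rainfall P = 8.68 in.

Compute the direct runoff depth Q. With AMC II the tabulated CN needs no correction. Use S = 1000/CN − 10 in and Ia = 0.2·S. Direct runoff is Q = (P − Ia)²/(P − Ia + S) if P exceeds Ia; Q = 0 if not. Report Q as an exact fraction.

Q = 294499921/44427825 in ≈ 6.629 in

Average conditions: CN = 83 (no AMC adjustment).
Retention S: 1000/CN − 10 with CN=83.000 → S = 170/83 ≈ 2.048 in
Initial abstraction Ia = S/5 = (170/83)/5 = 34/83 ≈ 0.410 in
P − Ia = 8.680 − 0.410 = 17161/2075 ≈ 8.270 in (> 0, runoff occurs)
Runoff Q = (P−Ia)²/(P−Ia+S) = (8.270)²/(8.270+2.048) = 294499921/44427825 ≈ 6.629 in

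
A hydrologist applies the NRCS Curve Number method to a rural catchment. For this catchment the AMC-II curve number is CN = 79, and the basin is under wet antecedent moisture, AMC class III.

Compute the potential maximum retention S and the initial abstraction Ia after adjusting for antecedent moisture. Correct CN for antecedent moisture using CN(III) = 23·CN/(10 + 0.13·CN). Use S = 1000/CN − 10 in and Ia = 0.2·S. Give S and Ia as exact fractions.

Adjust CN=79 to AMC III: 23·79/(10 + 0.13·79) → 1817 ÷ (2027/100) = 181700/2027 ≈ 89.640
S = 1000/(181700/2027) − 10 = 2100/1817 in ≈ 1.156 in
Initial abstraction Ia = S/5 = (2100/1817)/5 = 420/1817 ≈ 0.231 in

S = 2100/1817 in ≈ 1.156 in; Ia = 420/1817 in ≈ 0.231 in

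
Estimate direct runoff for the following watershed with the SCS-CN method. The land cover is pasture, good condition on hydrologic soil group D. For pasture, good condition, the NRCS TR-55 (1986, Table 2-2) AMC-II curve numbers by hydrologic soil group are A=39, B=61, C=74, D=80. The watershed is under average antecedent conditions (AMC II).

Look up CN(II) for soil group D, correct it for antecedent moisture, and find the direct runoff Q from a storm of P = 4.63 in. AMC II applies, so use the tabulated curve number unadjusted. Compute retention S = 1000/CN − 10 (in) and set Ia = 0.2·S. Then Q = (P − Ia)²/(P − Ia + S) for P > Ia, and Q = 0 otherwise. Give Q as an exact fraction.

Q = 170569/66300 in ≈ 2.573 in

NRCS table: pasture, good condition, soil group D → CN(II) = 80
Average conditions: CN = 80 (no AMC adjustment).
S = 1000/80 − 10 = 5/2 in ≈ 2.500 in
Ia = 0.2S: 0.2·2.500 = 0.500 in (exactly 1/2)
P − Ia = 4.630 − 0.500 = 413/100 ≈ 4.130 in (> 0, runoff occurs)
Runoff Q = (P−Ia)²/(P−Ia+S) = (4.130)²/(4.130+2.500) = 170569/66300 ≈ 2.573 in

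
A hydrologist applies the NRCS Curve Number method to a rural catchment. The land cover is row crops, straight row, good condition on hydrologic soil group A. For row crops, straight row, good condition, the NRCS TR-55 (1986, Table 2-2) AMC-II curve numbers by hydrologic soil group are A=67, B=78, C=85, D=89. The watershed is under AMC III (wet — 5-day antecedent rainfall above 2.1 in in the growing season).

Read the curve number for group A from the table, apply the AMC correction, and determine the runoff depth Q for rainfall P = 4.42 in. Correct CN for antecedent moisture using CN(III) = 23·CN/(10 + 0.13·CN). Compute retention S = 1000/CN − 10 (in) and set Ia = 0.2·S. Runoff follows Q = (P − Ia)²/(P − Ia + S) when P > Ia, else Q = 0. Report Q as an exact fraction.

Q = 94593768721/36410825050 in ≈ 2.598 in

NRCS table: row crops, straight row, good condition, soil group A → CN(II) = 67
Adjust CN=67 to AMC III: 23·67/(10 + 0.13·67) → 1541 ÷ (1871/100) = 154100/1871 ≈ 82.362
Max retention: S = 1000/(154100/1871) − 10 = 3300/1541 in (≈ 2.141 in)
Ia = 0.2S: 0.2·2.141 = 0.428 in (exactly 660/1541)
Since P=4.420 > Ia=0.428: effective rainfall P−Ia = 307561/77050 in
Runoff Q = (P−Ia)²/(P−Ia+S) = (3.992)²/(3.992+2.141) = 94593768721/36410825050 ≈ 2.598 in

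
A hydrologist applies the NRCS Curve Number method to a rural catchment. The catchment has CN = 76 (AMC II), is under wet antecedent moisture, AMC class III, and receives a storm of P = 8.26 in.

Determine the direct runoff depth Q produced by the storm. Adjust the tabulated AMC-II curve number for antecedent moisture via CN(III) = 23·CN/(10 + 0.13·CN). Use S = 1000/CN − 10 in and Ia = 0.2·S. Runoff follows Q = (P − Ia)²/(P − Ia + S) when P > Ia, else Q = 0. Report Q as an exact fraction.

CN(III) from CN(II)=76: (23·76)/(10 + 0.13·76) = 43700/497 ≈ 87.928
Retention S: 1000/CN − 10 with CN=87.928 → S = 600/437 ≈ 1.373 in
Initial abstraction Ia = S/5 = (600/437)/5 = 120/437 ≈ 0.275 in
Excess rainfall: 8.260 − 0.275 = 7.985 in; P > Ia so Q > 0
Q = (174481/21850)²/((174481/21850) + 600/437) = (30443619361/477422500)/(204481/21850) = 30443619361/4467909850 in ≈ 6.814 in

Q = 30443619361/4467909850 in ≈ 6.814 in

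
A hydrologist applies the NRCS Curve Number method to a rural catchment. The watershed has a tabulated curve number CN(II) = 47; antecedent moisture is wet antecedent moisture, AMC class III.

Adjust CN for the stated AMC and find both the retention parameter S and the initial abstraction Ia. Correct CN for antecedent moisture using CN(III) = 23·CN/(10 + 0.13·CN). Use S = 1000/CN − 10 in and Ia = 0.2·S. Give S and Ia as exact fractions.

S = 5300/1081 in ≈ 4.903 in; Ia = 1060/1081 in ≈ 0.981 in

CN(III) from CN(II)=47: (23·47)/(10 + 0.13·47) = 108100/1611 ≈ 67.101
Max retention: S = 1000/(108100/1611) − 10 = 5300/1081 in (≈ 4.903 in)
Ia = 0.2·(5300/1081) = 1060/1081 in ≈ 0.981 in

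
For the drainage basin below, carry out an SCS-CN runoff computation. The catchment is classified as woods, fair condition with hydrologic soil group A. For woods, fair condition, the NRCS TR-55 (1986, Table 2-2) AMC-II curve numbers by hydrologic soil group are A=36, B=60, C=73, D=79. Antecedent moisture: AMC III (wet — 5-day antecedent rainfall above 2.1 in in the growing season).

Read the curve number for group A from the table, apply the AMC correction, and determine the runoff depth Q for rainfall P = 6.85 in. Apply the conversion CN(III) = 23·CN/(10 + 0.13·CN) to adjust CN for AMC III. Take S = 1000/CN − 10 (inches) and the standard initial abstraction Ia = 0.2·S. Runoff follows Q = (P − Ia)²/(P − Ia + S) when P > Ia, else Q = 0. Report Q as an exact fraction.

Q = 482197681/223390260 in ≈ 2.159 in

NRCS table: woods, fair condition, soil group A → CN(II) = 36
Adjust CN=36 to AMC III: 23·36/(10 + 0.13·36) → 828 ÷ (367/25) = 20700/367 ≈ 56.403
Max retention: S = 1000/(20700/367) − 10 = 1600/207 in (≈ 7.729 in)
Ia = 0.2·(1600/207) = 320/207 in ≈ 1.546 in
Since P=6.850 > Ia=1.546: effective rainfall P−Ia = 21959/4140 in
Q = (21959/4140)²/((21959/4140) + 1600/207) = (482197681/17139600)/(53959/4140) = 482197681/223390260 in ≈ 2.159 in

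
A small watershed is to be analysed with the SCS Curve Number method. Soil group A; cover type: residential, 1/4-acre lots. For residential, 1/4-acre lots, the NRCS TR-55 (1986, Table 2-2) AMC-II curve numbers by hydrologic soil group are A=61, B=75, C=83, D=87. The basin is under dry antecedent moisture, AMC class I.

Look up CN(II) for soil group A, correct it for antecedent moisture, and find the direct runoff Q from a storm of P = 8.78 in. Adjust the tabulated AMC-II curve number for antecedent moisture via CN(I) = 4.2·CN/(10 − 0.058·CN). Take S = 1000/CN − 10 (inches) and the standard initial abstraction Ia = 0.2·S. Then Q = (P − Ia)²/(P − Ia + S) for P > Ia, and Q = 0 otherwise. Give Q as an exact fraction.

NRCS table: residential, 1/4-acre lots, soil group A → CN(II) = 61
Dry (AMC I): CN(I) = 4.2·61/(10 − 0.058·61) = (1281/5)/(3231/500) = 42700/1077 ≈ 39.647
Max retention: S = 1000/(42700/1077) − 10 = 6500/427 in (≈ 15.222 in)
Ia = 0.2·(6500/427) = 1300/427 in ≈ 3.044 in
P − Ia = 8.780 − 3.044 = 122453/21350 ≈ 5.736 in (> 0, runoff occurs)
Runoff Q = (P−Ia)²/(P−Ia+S) = (5.736)²/(5.736+15.222) = 14994737209/9553121550 ≈ 1.570 in

Q = 14994737209/9553121550 in ≈ 1.570 in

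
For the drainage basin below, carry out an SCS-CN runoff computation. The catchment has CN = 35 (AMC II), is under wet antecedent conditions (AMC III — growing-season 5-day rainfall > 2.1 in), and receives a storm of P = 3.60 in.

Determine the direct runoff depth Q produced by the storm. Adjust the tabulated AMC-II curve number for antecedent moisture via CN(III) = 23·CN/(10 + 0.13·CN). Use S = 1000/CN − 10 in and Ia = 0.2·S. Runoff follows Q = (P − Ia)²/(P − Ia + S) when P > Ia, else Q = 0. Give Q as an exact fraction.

Q = 1276802/3259445 in ≈ 0.392 in

CN(III) from CN(II)=35: (23·35)/(10 + 0.13·35) = 16100/291 ≈ 55.326
Retention S: 1000/CN − 10 with CN=55.326 → S = 1300/161 ≈ 8.075 in
Ia = 0.2S: 0.2·8.075 = 1.615 in (exactly 260/161)
P − Ia = 3.600 − 1.615 = 1598/805 ≈ 1.985 in (> 0, runoff occurs)
Q: (1598/805)² ÷ (8098/805) = 1276802/3259445 in (≈ 0.392 in)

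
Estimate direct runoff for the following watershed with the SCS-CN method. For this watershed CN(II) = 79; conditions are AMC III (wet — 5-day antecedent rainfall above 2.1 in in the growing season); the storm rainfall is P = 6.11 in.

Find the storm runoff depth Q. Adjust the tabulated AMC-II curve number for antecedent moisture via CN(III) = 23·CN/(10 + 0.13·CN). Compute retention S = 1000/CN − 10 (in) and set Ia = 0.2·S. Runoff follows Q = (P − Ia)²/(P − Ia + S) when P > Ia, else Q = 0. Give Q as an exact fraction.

Q = 1141023466969/232246577900 in ≈ 4.913 in

Wet (AMC III): CN(III) = 23·79/(10 + 0.13·79) = 1817/(2027/100) = 181700/2027 ≈ 89.640
S = 1000/(181700/2027) − 10 = 2100/1817 in ≈ 1.156 in
Ia = 0.2S: 0.2·1.156 = 0.231 in (exactly 420/1817)
Excess rainfall: 6.110 − 0.231 = 5.879 in; P > Ia so Q > 0
Runoff Q = (P−Ia)²/(P−Ia+S) = (5.879)²/(5.879+1.156) = 1141023466969/232246577900 ≈ 4.913 in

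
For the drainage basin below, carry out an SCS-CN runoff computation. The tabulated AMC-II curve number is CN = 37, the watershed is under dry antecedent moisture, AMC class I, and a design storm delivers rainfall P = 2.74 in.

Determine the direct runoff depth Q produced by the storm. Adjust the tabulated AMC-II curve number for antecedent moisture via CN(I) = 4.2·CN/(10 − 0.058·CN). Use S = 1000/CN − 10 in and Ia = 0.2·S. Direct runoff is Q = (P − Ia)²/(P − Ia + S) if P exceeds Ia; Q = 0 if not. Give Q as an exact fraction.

Adjust CN=37 to AMC I: 4.2·37/(10 − 0.058·37) → (777/5) ÷ (3927/500) = 3700/187 ≈ 19.786
Max retention: S = 1000/(3700/187) − 10 = 1500/37 in (≈ 40.541 in)
Ia = 0.2·(1500/37) = 300/37 in ≈ 8.108 in
P = 2.740 ≤ Ia = 8.108 in: entire storm abstracted, Q = 0.

Q = 0 in ≈ 0.000 in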